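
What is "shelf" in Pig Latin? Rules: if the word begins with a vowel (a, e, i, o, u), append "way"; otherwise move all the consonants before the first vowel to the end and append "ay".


Word: "shelf"
Starts with consonant(s) → move to end, add 'ay'
Consonant cluster: "sh"
Pig Latin = "elfshay"


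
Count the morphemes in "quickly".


Word: "quickly"
Morphemes: quick | -ly
Each morpheme carries meaning
= 2 morphemes


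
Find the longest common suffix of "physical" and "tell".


Word 1: "physical"
Word 2: "tell"
Comparing from end:
  Pos -1: 'l' == 'l'
  Pos -2: 'a' != 'l' (stop)
LCS = "l" (length 1)


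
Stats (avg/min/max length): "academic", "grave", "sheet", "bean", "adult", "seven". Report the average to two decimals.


Lengths: "academic"=8, "grave"=5, "sheet"=5, "bean"=4, "adult"=5, "seven"=5
Sum = 32, Count = 6
Average = 32/6 = 5.33
= avg=5.33, min=4, max=8


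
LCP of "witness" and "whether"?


Word 1: "witness"
Word 2: "whether"
Comparing from start:
  Pos 0: 'w' == 'w'
  Pos 1: 'i' != 'h' (stop)
LCP = "w" (length 1)


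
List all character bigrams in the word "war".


Word: "war" (length 3)
Number of bigrams = 3 - 2 + 1 = 2
  Position 0: "wa"
  Position 1: "ar"
Bigrams = "wa", "ar"


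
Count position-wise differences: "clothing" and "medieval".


Comparing character by character (same length = 8):
  Pos 0: 'c' vs 'm' !=
  Pos 1: 'l' vs 'e' !=
  Pos 2: 'o' vs 'd' !=
  Pos 3: 't' vs 'i' !=
  Pos 4: 'h' vs 'e' !=
  Pos 5: 'i' vs 'v' !=
  Pos 6: 'n' vs 'a' !=
  Pos 7: 'g' vs 'l' !=
Hamming distance = 8


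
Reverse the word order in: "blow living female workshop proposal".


Original: "blow living female workshop proposal"
Words (1..n): blow | living | female | workshop | proposal
Reversed (n..1): proposal | workshop | female | living | blow
Result = "proposal workshop female living blow"


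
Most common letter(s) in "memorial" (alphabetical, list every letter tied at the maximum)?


Word: "memorial"
Letter counts:
  'a': 1
  'e': 1
  'i': 1
  'l': 1
  'm': 2
  'o': 1
  'r': 1
Maximum count = 2
Most frequent = 'm' (2 times each)


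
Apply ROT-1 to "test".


Word: "test"
Shift: 1
Each letter → (letter + shift) mod 26:
  't' (19) + 1 = 20 → 'u'
  'e' (4) + 1 = 5 → 'f'
  's' (18) + 1 = 19 → 't'
  't' (19) + 1 = 20 → 'u'
Result = "uftu"


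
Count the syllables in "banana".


Word: "banana"
Syllable breakdown: ba / na / na
Counting: 3 parts
= 3 syllables


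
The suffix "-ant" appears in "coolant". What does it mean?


Suffix: -ant
Example: coolant (cool + -ant)
Meaning = one who / that which


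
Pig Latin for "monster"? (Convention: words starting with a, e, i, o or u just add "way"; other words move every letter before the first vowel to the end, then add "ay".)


Word: "monster"
Starts with consonant(s) → move to end, add 'ay'
Consonant cluster: "m"
Pig Latin = "onstermay"


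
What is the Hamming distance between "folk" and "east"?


Comparing character by character (same length = 4):
  Pos 0: 'f' vs 'e' !=
  Pos 1: 'o' vs 'a' !=
  Pos 2: 'l' vs 's' !=
  Pos 3: 'k' vs 't' !=
Hamming distance = 4


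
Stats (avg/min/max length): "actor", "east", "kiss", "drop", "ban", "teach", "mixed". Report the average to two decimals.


Lengths: "actor"=5, "east"=4, "kiss"=4, "drop"=4, "ban"=3, "teach"=5, "mixed"=5
Sum = 30, Count = 7
Average = 30/7 = 4.29
= avg=4.29, min=3, max=5


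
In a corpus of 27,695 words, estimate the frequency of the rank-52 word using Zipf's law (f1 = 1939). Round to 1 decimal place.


Zipf's law: f(r) = f(1) / r
f(1) = 1939
f(52) = 1939 / 52
= 37.3 occurrences


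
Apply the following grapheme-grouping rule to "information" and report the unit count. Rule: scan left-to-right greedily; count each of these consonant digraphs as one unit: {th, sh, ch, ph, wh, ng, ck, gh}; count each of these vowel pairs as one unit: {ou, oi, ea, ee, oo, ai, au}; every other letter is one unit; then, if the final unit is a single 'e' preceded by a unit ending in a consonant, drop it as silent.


Word: "information" (11 letters)
Left-to-right scan:
  [1] 'i' (letter)
  [2] 'n' (letter)
  [3] 'f' (letter)
  [4] 'o' (letter)
  [5] 'r' (letter)
  [6] 'm' (letter)
  [7] 'a' (letter)
  [8] 't' (letter)
  [9] 'i' (letter)
  [10] 'o' (letter)
  [11] 'n' (letter)
Units from scan: 11
Sound units = 11 units


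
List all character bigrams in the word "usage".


Word: "usage" (length 5)
Number of bigrams = 5 - 2 + 1 = 4
  Position 0: "us"
  Position 1: "sa"
  Position 2: "ag"
  Position 3: "ge"
Bigrams = "us", "sa", "ag", "ge"


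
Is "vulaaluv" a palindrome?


Word: "vulaaluv"
Reversed: "vulaaluv"
Forward == Backward? vulaaluv == vulaaluv
Palindrome = Yes


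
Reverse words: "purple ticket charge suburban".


Original: "purple ticket charge suburban"
Words (1..n): purple | ticket | charge | suburban
Reversed (n..1): suburban | charge | ticket | purple
Result = "suburban charge ticket purple"


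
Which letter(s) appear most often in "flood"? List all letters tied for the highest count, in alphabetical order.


Word: "flood"
Letter counts:
  'd': 1
  'f': 1
  'l': 1
  'o': 2
Maximum count = 2
Most frequent = 'o' (2 times each)


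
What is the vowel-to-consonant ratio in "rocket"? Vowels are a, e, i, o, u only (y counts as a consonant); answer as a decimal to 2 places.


Word: "rocket"
Vowels (a,e,i,o,u): 2
Consonants: 4
Ratio = 2/4
= 0.50


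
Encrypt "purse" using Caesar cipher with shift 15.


Word: "purse"
Shift: 15
Each letter → (letter + shift) mod 26:
  'p' (15) + 15 = 4 → 'e'
  'u' (20) + 15 = 9 → 'j'
  'r' (17) + 15 = 6 → 'g'
  's' (18) + 15 = 7 → 'h'
  'e' (4) + 15 = 19 → 't'
Result = "ejght"


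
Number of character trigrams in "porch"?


Word: "porch" (length 5)
Number of 3-grams = length - 3 + 1 = 5 - 3 + 1
= 3


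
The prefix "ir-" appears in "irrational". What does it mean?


Prefix: ir-
As in: irrational -> ir- + rational
Meaning = not


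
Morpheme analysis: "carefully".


Word: "carefully"
Morphemes: care / -ful / -ly
Each morpheme carries meaning
= 3 morphemes


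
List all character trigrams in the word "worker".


Word: "worker" (length 6)
Number of trigrams = 6 - 3 + 1 = 4
  Position 0: "wor"
  Position 1: "ork"
  Position 2: "rke"
  Position 3: "ker"
Trigrams = "wor", "ork", "rke", "ker"


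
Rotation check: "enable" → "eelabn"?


Word: "enable", Candidate: "eelabn"
Method: check if candidate is substring of word+word
"enableenable" contains "eelabn"? No
Is rotation = No


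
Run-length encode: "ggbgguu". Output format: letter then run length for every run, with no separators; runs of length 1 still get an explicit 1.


String: "ggbgguu"
Scanning for consecutive runs:
  'g' x 2
  'b' x 1
  'g' x 2
  'u' x 2
RLE = "g2b1g2u2"


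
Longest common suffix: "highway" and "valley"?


Word 1: "highway"
Word 2: "valley"
Comparing from end:
  Pos -1: 'y' == 'y'
  Pos -2: 'a' != 'e' (stop)
LCS = "y" (length 1)


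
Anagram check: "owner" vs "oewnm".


Word 1: "owner" → sorted: enorw
Word 2: "oewnm" → sorted: emnow
Same letters? enorw != emnow
Anagram = No


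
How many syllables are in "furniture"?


Word: "furniture"
Syllable breakdown: fur | ni | ture
Counting: 3 parts
= 3 syllables


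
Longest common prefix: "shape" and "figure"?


Word 1: "shape"
Word 2: "figure"
Comparing from start:
  Pos 0: 's' != 'f' (stop)
LCP = "" (length 0)


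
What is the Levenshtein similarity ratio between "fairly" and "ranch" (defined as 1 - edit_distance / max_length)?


Word 1: "fairly" (length 6)
Word 2: "ranch" (length 5)
One optimal edit sequence:
  1. substitute 'f' -> 'r'  (+1)
  2. keep 'a'
  3. delete 'i'  (+1)
  4. substitute 'r' -> 'n'  (+1)
  5. substitute 'l' -> 'c'  (+1)
  6. substitute 'y' -> 'h'  (+1)
Edit distance = 5
Max length = max(6, 5) = 6
Similarity = 1 - 5/6
= 0.1667


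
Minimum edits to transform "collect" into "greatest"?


Word 1: "collect" (length 7)
Word 2: "greatest" (length 8)
One optimal edit sequence (insert/delete/substitute each cost 1):
  1. insert 'g'  (+1)
  2. substitute 'c' -> 'r'  (+1)
  3. substitute 'o' -> 'e'  (+1)
  4. substitute 'l' -> 'a'  (+1)
  5. substitute 'l' -> 't'  (+1)
  6. keep 'e'
  7. substitute 'c' -> 's'  (+1)
  8. keep 't'
Total edit operations: 6
Edit distance = 6


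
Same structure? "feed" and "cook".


Pattern of "feed": [0, 1, 1, 2]
Pattern of "cook": [0, 1, 1, 2]
Patterns match
Same pattern = Yes


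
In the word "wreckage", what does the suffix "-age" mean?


Suffix: -age
Example: wreckage = wreck + -age
Meaning = result / collection


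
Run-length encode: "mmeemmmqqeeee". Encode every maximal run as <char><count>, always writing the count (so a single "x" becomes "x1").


String: "mmeemmmqqeeee"
Scanning for consecutive runs:
  'm' x 2
  'e' x 2
  'm' x 3
  'q' x 2
  'e' x 4
RLE = "m2e2m3q2e4"


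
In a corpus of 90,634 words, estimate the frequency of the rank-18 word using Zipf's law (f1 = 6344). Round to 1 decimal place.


Zipf's law: f(r) = f(1) / r
f(1) = 6344
f(18) = 6344 / 18
= 352.4 occurrences


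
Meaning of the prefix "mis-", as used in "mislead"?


Prefix: mis-
Example: mislead = mis- + lead
Meaning = wrongly


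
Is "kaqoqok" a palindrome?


Word: "kaqoqok"
Reversed: "koqoqak"
Forward == Backward? kaqoqok != koqoqak
Palindrome = No


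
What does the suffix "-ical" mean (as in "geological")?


Suffix: -ical
Example: geological (geology + -ical, with a spelling change)
Meaning = relating to


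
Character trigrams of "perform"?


Word: "perform" (length 7)
Number of trigrams = 7 - 3 + 1 = 5
  Position 0: "per"
  Position 1: "erf"
  Position 2: "rfo"
  Position 3: "for"
  Position 4: "orm"
Trigrams = "per", "erf", "rfo", "for", "orm"


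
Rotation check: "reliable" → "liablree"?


Word: "reliable", Candidate: "liablree"
Method: check if candidate is substring of word+word
"reliablereliable" contains "liablree"? No
Is rotation = No


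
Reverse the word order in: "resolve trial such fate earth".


Original: "resolve trial such fate earth"
Words (1..n): resolve | trial | such | fate | earth
Reversed (n..1): earth | fate | such | trial | resolve
Result = "earth fate such trial resolve"


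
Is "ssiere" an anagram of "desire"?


Word 1: "desire" → sorted: deeirs
Word 2: "ssiere" → sorted: eeirss
Same letters? deeirs != eeirss
Anagram = No


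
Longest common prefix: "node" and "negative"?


Word 1: "node"
Word 2: "negative"
Comparing from start:
  Pos 0: 'n' == 'n'
  Pos 1: 'o' != 'e' (stop)
LCP = "n" (length 1)


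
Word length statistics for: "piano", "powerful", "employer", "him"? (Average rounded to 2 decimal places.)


Lengths: "piano"=5, "powerful"=8, "employer"=8, "him"=3
Sum = 24, Count = 4
Average = 24/4 = 6.00
= avg=6.00, min=3, max=8


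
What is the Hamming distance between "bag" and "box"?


Comparing character by character (same length = 3):
  Pos 0: 'b' vs 'b' =
  Pos 1: 'a' vs 'o' !=
  Pos 2: 'g' vs 'x' !=
Hamming distance = 2


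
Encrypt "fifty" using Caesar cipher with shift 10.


Word: "fifty"
Shift: 10
Each letter → (letter + shift) mod 26:
  'f' (5) + 10 = 15 → 'p'
  'i' (8) + 10 = 18 → 's'
  'f' (5) + 10 = 15 → 'p'
  't' (19) + 10 = 3 → 'd'
  'y' (24) + 10 = 8 → 'i'
Result = "pspdi"


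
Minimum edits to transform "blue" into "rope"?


Word 1: "blue" (length 4)
Word 2: "rope" (length 4)
One optimal edit sequence (insert/delete/substitute each cost 1):
  1. substitute 'b' -> 'r'  (+1)
  2. substitute 'l' -> 'o'  (+1)
  3. substitute 'u' -> 'p'  (+1)
  4. keep 'e'
Total edit operations: 3
Edit distance = 3


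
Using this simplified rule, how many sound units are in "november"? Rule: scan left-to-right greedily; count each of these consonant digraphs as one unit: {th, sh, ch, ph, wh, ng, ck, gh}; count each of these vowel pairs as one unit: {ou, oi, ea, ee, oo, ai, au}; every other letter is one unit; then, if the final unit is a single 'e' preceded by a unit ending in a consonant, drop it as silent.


Word: "november" (8 letters)
Left-to-right scan:
  (1) 'n' (letter)
  (2) 'o' (letter)
  (3) 'v' (letter)
  (4) 'e' (letter)
  (5) 'm' (letter)
  (6) 'b' (letter)
  (7) 'e' (letter)
  (8) 'r' (letter)
Units from scan: 8
Sound units = 8 units


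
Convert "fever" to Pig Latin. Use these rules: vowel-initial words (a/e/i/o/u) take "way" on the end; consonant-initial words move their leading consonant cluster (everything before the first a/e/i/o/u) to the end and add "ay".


Word: "fever"
Starts with consonant(s) → move to end, add 'ay'
Consonant cluster: "f"
Pig Latin = "everfay"


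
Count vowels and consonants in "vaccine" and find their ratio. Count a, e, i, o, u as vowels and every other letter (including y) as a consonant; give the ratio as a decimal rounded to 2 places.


Word: "vaccine"
Vowels (a,e,i,o,u): 3
Consonants: 4
Ratio = 3/4
= 0.75


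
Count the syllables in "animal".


Word: "animal"
Syllable breakdown: an | i | mal
Counting: 3 parts
= 3 syllables


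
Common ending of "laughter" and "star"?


Word 1: "laughter"
Word 2: "star"
Comparing from end:
  Pos -1: 'r' == 'r'
  Pos -2: 'e' != 'a' (stop)
LCS = "r" (length 1)


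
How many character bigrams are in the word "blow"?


Word: "blow" (length 4)
Number of 2-grams = length - 2 + 1 = 4 - 2 + 1
= 3


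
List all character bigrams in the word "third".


Word: "third" (length 5)
Number of bigrams = 5 - 2 + 1 = 4
  Position 0: "th"
  Position 1: "hi"
  Position 2: "ir"
  Position 3: "rd"
Bigrams = "th", "hi", "ir", "rd"


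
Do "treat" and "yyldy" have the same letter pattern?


Pattern of "treat": [0, 1, 2, 3, 0]
Pattern of "yyldy": [0, 0, 1, 2, 0]
Patterns do not match
Same pattern = No


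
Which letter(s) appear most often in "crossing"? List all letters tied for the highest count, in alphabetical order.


Word: "crossing"
Letter counts:
  'c': 1
  'g': 1
  'i': 1
  'n': 1
  'o': 1
  'r': 1
  's': 2
Maximum count = 2
Most frequent = 's' (2 times each)


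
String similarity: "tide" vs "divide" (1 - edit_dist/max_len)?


Word 1: "tide" (length 4)
Word 2: "divide" (length 6)
One optimal edit sequence:
  1. insert 'd'  (+1)
  2. insert 'i'  (+1)
  3. substitute 't' -> 'v'  (+1)
  4. keep 'i'
  5. keep 'd'
  6. keep 'e'
Edit distance = 3
Max length = max(4, 6) = 6
Similarity = 1 - 3/6
= 0.5000


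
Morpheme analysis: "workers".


Word: "workers"
Morphemes: work / -er / -s
Each morpheme carries meaning
= 3 morphemes


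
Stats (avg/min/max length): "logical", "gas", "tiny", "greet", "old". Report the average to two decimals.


Lengths: "logical"=7, "gas"=3, "tiny"=4, "greet"=5, "old"=3
Sum = 22, Count = 5
Average = 22/5 = 4.40
= avg=4.40, min=3, max=7


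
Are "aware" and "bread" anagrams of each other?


Word 1: "aware" → sorted: aaerw
Word 2: "bread" → sorted: abder
Same letters? aaerw != abder
Anagram = No


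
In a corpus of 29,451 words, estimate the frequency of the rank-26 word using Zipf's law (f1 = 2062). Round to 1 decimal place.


Zipf's law: f(r) = f(1) / r
f(1) = 2062
f(26) = 2062 / 26
= 79.3 occurrences


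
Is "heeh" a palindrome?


Word: "heeh"
Reversed: "heeh"
Forward == Backward? heeh == heeh
Palindrome = Yes


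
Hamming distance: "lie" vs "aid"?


Comparing character by character (same length = 3):
  Pos 0: 'l' vs 'a' !=
  Pos 1: 'i' vs 'i' =
  Pos 2: 'e' vs 'd' !=
Hamming distance = 2


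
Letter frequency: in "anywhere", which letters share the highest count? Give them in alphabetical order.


Word: "anywhere"
Letter counts:
  'a': 1
  'e': 2
  'h': 1
  'n': 1
  'r': 1
  'w': 1
  'y': 1
Maximum count = 2
Most frequent = 'e' (2 times each)


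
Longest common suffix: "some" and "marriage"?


Word 1: "some"
Word 2: "marriage"
Comparing from end:
  Pos -1: 'e' == 'e'
  Pos -2: 'm' != 'g' (stop)
LCS = "e" (length 1)


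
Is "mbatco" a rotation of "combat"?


Word: "combat", Candidate: "mbatco"
Method: check if candidate is substring of word+word
"combatcombat" contains "mbatco"? Yes
Is rotation = Yes


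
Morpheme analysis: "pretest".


Word: "pretest"
Morphemes: pre- | test
Each morpheme carries meaning
= 2 morphemes


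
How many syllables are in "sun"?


Word: "sun"
Syllable breakdown: sun
Counting: 1 part
= 1 syllable


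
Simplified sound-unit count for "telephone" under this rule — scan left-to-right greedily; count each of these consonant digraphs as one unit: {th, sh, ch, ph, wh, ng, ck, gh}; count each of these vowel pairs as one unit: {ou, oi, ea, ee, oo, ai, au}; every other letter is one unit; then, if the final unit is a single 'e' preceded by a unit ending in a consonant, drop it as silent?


Word: "telephone" (9 letters)
Left-to-right scan:
  [1] 't' (letter)
  [2] 'e' (letter)
  [3] 'l' (letter)
  [4] 'e' (letter)
  [5] 'ph' (digraph)
  [6] 'o' (letter)
  [7] 'n' (letter)
  [8] 'e' (letter)
Units from scan: 8
Final unit is 'e' after a consonant -> drop as silent (-1)
Sound units = 7 units


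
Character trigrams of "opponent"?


Word: "opponent" (length 8)
Number of trigrams = 8 - 3 + 1 = 6
  Position 0: "opp"
  Position 1: "ppo"
  Position 2: "pon"
  Position 3: "one"
  Position 4: "nen"
  Position 5: "ent"
Trigrams = "opp", "ppo", "pon", "one", "nen", "ent"


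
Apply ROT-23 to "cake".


Word: "cake"
Shift: 23
Each letter → (letter + shift) mod 26:
  'c' (2) + 23 = 25 → 'z'
  'a' (0) + 23 = 23 → 'x'
  'k' (10) + 23 = 7 → 'h'
  'e' (4) + 23 = 1 → 'b'
Result = "zxhb"


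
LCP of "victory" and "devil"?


Word 1: "victory"
Word 2: "devil"
Comparing from start:
  Pos 0: 'v' != 'd' (stop)
LCP = "" (length 0)


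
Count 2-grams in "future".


Word: "future" (length 6)
Number of 2-grams = length - 2 + 1 = 6 - 2 + 1
= 5


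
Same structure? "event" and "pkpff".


Pattern of "event": [0, 1, 0, 2, 3]
Pattern of "pkpff": [0, 1, 0, 2, 2]
Patterns do not match
Same pattern = No


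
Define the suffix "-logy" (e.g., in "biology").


Suffix: -logy
As in: biology -> bio- + -logy
Meaning = study of


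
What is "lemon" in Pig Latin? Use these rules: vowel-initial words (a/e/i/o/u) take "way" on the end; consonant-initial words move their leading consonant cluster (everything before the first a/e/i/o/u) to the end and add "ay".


Word: "lemon"
Starts with consonant(s) → move to end, add 'ay'
Consonant cluster: "l"
Pig Latin = "emonlay"


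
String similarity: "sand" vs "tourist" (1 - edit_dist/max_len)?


Word 1: "sand" (length 4)
Word 2: "tourist" (length 7)
One optimal edit sequence:
  1. insert 't'  (+1)
  2. insert 'o'  (+1)
  3. insert 'u'  (+1)
  4. substitute 's' -> 'r'  (+1)
  5. substitute 'a' -> 'i'  (+1)
  6. substitute 'n' -> 's'  (+1)
  7. substitute 'd' -> 't'  (+1)
Edit distance = 7
Max length = max(4, 7) = 7
Similarity = 1 - 7/7
= 0.0000


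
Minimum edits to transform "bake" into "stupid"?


Word 1: "bake" (length 4)
Word 2: "stupid" (length 6)
One optimal edit sequence (insert/delete/substitute each cost 1):
  1. insert 's'  (+1)
  2. insert 't'  (+1)
  3. substitute 'b' -> 'u'  (+1)
  4. substitute 'a' -> 'p'  (+1)
  5. substitute 'k' -> 'i'  (+1)
  6. substitute 'e' -> 'd'  (+1)
Total edit operations: 6
Edit distance = 6


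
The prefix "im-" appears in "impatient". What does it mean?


Prefix: im-
Example: impatient (im- + patient)
Meaning = not / into


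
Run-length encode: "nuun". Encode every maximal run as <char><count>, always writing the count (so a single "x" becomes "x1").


String: "nuun"
Scanning for consecutive runs:
  'n' x 1
  'u' x 2
  'n' x 1
RLE = "n1u2n1"


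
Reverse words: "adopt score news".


Original: "adopt score news"
Words (1..n): adopt | score | news
Reversed (n..1): news | score | adopt
Result = "news score adopt"


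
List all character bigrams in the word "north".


Word: "north" (length 5)
Number of bigrams = 5 - 2 + 1 = 4
  Position 0: "no"
  Position 1: "or"
  Position 2: "rt"
  Position 3: "th"
Bigrams = "no", "or", "rt", "th"


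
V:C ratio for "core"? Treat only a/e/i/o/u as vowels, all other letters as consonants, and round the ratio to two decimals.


Word: "core"
Vowels (a,e,i,o,u): 2
Consonants: 2
Ratio = 2/2
= 1.00


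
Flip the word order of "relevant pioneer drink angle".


Original: "relevant pioneer drink angle"
Words (1..n): relevant | pioneer | drink | angle
Reversed (n..1): angle | drink | pioneer | relevant
Result = "angle drink pioneer relevant"


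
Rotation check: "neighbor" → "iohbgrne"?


Word: "neighbor", Candidate: "iohbgrne"
Method: check if candidate is substring of word+word
"neighborneighbor" contains "iohbgrne"? No
Is rotation = No


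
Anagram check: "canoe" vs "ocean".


Word 1: "canoe" → sorted: aceno
Word 2: "ocean" → sorted: aceno
Same letters? aceno == aceno
Anagram = Yes


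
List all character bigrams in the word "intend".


Word: "intend" (length 6)
Number of bigrams = 6 - 2 + 1 = 5
  Position 0: "in"
  Position 1: "nt"
  Position 2: "te"
  Position 3: "en"
  Position 4: "nd"
Bigrams = "in", "nt", "te", "en", "nd"


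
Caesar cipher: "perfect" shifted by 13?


Word: "perfect"
Shift: 13
Each letter → (letter + shift) mod 26:
  'p' (15) + 13 = 2 → 'c'
  'e' (4) + 13 = 17 → 'r'
  'r' (17) + 13 = 4 → 'e'
  'f' (5) + 13 = 18 → 's'
  'e' (4) + 13 = 17 → 'r'
  'c' (2) + 13 = 15 → 'p'
  't' (19) + 13 = 6 → 'g'
Result = "cresrpg"


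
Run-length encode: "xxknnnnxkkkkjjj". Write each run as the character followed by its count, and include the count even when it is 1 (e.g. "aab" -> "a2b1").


String: "xxknnnnxkkkkjjj"
Scanning for consecutive runs:
  'x' x 2
  'k' x 1
  'n' x 4
  'x' x 1
  'k' x 4
  'j' x 3
RLE = "x2k1n4x1k4j3"


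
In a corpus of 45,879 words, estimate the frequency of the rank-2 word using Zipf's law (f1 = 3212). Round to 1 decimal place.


Zipf's law: f(r) = f(1) / r
f(1) = 3212
f(2) = 3212 / 2
= 1606.0 occurrences


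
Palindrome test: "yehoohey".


Word: "yehoohey"
Reversed: "yehoohey"
Forward == Backward? yehoohey == yehoohey
Palindrome = Yes


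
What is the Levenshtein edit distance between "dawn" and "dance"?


Word 1: "dawn" (length 4)
Word 2: "dance" (length 5)
One optimal edit sequence (insert/delete/substitute each cost 1):
  1. keep 'd'
  2. keep 'a'
  3. insert 'n'  (+1)
  4. substitute 'w' -> 'c'  (+1)
  5. substitute 'n' -> 'e'  (+1)
Total edit operations: 3
Edit distance = 3


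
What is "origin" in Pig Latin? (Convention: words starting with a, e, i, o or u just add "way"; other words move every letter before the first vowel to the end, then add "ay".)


Word: "origin"
Starts with vowel → add 'way'
Pig Latin = "originway"


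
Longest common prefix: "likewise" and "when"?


Word 1: "likewise"
Word 2: "when"
Comparing from start:
  Pos 0: 'l' != 'w' (stop)
LCP = "" (length 0)


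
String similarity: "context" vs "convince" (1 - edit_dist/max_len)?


Word 1: "context" (length 7)
Word 2: "convince" (length 8)
One optimal edit sequence:
  1. keep 'c'
  2. keep 'o'
  3. keep 'n'
  4. insert 'v'  (+1)
  5. substitute 't' -> 'i'  (+1)
  6. substitute 'e' -> 'n'  (+1)
  7. substitute 'x' -> 'c'  (+1)
  8. substitute 't' -> 'e'  (+1)
Edit distance = 5
Max length = max(7, 8) = 8
Similarity = 1 - 5/8
= 0.3750


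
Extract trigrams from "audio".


Word: "audio" (length 5)
Number of trigrams = 5 - 3 + 1 = 3
  Position 0: "aud"
  Position 1: "udi"
  Position 2: "dio"
Trigrams = "aud", "udi", "dio"


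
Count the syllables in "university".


Word: "university"
Syllable breakdown: u / ni / ver / si / ty
Counting: 5 parts
= 5 syllables


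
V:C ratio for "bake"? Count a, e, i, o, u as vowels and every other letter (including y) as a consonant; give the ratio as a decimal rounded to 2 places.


Word: "bake"
Vowels (a,e,i,o,u): 2
Consonants: 2
Ratio = 2/2
= 1.00


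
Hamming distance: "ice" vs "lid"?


Comparing character by character (same length = 3):
  Pos 0: 'i' vs 'l' !=
  Pos 1: 'c' vs 'i' !=
  Pos 2: 'e' vs 'd' !=
Hamming distance = 3


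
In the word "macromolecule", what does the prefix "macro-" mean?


Prefix: macro-
Example: macromolecule (macro- + molecule)
Meaning = large


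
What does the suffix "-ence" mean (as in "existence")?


Suffix: -ence
As in: existence -> exist + -ence
Meaning = state of


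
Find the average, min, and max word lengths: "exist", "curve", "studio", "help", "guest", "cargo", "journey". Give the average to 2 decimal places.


Lengths: "exist"=5, "curve"=5, "studio"=6, "help"=4, "guest"=5, "cargo"=5, "journey"=7
Sum = 37, Count = 7
Average = 37/7 = 5.29
= avg=5.29, min=4, max=7


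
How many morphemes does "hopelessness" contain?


Word: "hopelessness"
Morphemes: hope / -less / -ness
Each morpheme carries meaning
= 3 morphemes


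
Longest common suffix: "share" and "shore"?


Word 1: "share"
Word 2: "shore"
Comparing from end:
  Pos -1: 'e' == 'e'
  Pos -2: 'r' == 'r'
  Pos -3: 'a' != 'o' (stop)
LCS = "re" (length 2)


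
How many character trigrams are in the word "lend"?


Word: "lend" (length 4)
Number of 3-grams = length - 3 + 1 = 4 - 3 + 1
= 2


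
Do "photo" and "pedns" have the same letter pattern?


Pattern of "photo": [0, 1, 2, 3, 2]
Pattern of "pedns": [0, 1, 2, 3, 4]
Patterns do not match
Same pattern = No


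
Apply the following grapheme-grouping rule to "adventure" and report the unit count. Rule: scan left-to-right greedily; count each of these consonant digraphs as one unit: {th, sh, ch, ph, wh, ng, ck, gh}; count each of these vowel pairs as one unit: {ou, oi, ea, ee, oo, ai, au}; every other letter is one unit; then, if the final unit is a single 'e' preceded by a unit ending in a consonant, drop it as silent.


Word: "adventure" (9 letters)
Left-to-right scan:
  (1) 'a' (letter)
  (2) 'd' (letter)
  (3) 'v' (letter)
  (4) 'e' (letter)
  (5) 'n' (letter)
  (6) 't' (letter)
  (7) 'u' (letter)
  (8) 'r' (letter)
  (9) 'e' (letter)
Units from scan: 9
Final unit is 'e' after a consonant -> drop as silent (-1)
Sound units = 8 units


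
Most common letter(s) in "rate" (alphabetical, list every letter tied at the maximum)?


Word: "rate"
Letter counts:
  'a': 1
  'e': 1
  'r': 1
  't': 1
Maximum count = 1
Most frequent = 'a', 'e', 'r', 't' (1 time each)


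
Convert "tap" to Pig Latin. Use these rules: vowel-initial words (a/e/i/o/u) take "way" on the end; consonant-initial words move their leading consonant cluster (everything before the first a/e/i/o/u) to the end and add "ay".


Word: "tap"
Starts with consonant(s) → move to end, add 'ay'
Consonant cluster: "t"
Pig Latin = "aptay"


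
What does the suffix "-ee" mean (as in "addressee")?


Suffix: -ee
Example: addressee = address + -ee
Meaning = one who receives


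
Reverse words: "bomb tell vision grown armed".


Original: "bomb tell vision grown armed"
Words (1..n): bomb | tell | vision | grown | armed
Reversed (n..1): armed | grown | vision | tell | bomb
Result = "armed grown vision tell bomb"


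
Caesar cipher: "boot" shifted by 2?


Word: "boot"
Shift: 2
Each letter → (letter + shift) mod 26:
  'b' (1) + 2 = 3 → 'd'
  'o' (14) + 2 = 16 → 'q'
  'o' (14) + 2 = 16 → 'q'
  't' (19) + 2 = 21 → 'v'
Result = "dqqv"


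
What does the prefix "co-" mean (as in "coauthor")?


Prefix: co-
Example: coauthor = co- + author
Meaning = together


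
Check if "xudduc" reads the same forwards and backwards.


Word: "xudduc"
Reversed: "cuddux"
Forward == Backward? xudduc != cuddux
Palindrome = No


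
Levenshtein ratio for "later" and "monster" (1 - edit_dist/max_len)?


Word 1: "later" (length 5)
Word 2: "monster" (length 7)
One optimal edit sequence:
  1. insert 'm'  (+1)
  2. insert 'o'  (+1)
  3. substitute 'l' -> 'n'  (+1)
  4. substitute 'a' -> 's'  (+1)
  5. keep 't'
  6. keep 'e'
  7. keep 'r'
Edit distance = 4
Max length = max(5, 7) = 7
Similarity = 1 - 4/7
= 0.4286


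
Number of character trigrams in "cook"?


Word: "cook" (length 4)
Number of 3-grams = length - 3 + 1 = 4 - 3 + 1
= 2


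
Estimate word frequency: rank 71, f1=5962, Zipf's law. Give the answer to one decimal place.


Zipf's law: f(r) = f(1) / r
f(1) = 5962
f(71) = 5962 / 71
= 84.0 occurrences


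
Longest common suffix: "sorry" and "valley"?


Word 1: "sorry"
Word 2: "valley"
Comparing from end:
  Pos -1: 'y' == 'y'
  Pos -2: 'r' != 'e' (stop)
LCS = "y" (length 1)


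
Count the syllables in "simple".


Word: "simple"
Syllable breakdown: sim | ple
Counting: 2 parts
= 2 syllables


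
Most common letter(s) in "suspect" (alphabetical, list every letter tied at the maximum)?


Word: "suspect"
Letter counts:
  'c': 1
  'e': 1
  'p': 1
  's': 2
  't': 1
  'u': 1
Maximum count = 2
Most frequent = 's' (2 times each)


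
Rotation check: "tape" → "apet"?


Word: "tape", Candidate: "apet"
Method: check if candidate is substring of word+word
"tapetape" contains "apet"? Yes
Is rotation = Yes


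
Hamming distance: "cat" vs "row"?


Comparing character by character (same length = 3):
  Pos 0: 'c' vs 'r' !=
  Pos 1: 'a' vs 'o' !=
  Pos 2: 't' vs 'w' !=
Hamming distance = 3


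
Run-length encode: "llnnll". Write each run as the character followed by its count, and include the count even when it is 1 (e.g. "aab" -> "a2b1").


String: "llnnll"
Scanning for consecutive runs:
  'l' x 2
  'n' x 2
  'l' x 2
RLE = "l2n2l2"


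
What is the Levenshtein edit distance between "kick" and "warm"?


Word 1: "kick" (length 4)
Word 2: "warm" (length 4)
One optimal edit sequence (insert/delete/substitute each cost 1):
  1. substitute 'k' -> 'w'  (+1)
  2. substitute 'i' -> 'a'  (+1)
  3. substitute 'c' -> 'r'  (+1)
  4. substitute 'k' -> 'm'  (+1)
Total edit operations: 4
Edit distance = 4


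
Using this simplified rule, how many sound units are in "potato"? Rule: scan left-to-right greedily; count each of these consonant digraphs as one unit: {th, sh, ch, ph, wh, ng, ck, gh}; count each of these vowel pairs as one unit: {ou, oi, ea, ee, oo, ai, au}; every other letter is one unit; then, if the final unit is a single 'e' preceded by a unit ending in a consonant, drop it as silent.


Word: "potato" (6 letters)
Left-to-right scan:
  [1] 'p' (letter)
  [2] 'o' (letter)
  [3] 't' (letter)
  [4] 'a' (letter)
  [5] 't' (letter)
  [6] 'o' (letter)
Units from scan: 6
Sound units = 6 units


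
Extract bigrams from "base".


Word: "base" (length 4)
Number of bigrams = 4 - 2 + 1 = 3
  Position 0: "ba"
  Position 1: "as"
  Position 2: "se"
Bigrams = "ba", "as", "se"


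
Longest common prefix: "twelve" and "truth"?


Word 1: "twelve"
Word 2: "truth"
Comparing from start:
  Pos 0: 't' == 't'
  Pos 1: 'w' != 'r' (stop)
LCP = "t" (length 1)


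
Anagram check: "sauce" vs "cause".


Word 1: "sauce" → sorted: acesu
Word 2: "cause" → sorted: acesu
Same letters? acesu == acesu
Anagram = Yes


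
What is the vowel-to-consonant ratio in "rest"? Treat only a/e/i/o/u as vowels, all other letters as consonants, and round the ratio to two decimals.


Word: "rest"
Vowels (a,e,i,o,u): 1
Consonants: 3
Ratio = 1/3
= 0.33


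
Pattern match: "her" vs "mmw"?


Pattern of "her": [0, 1, 2]
Pattern of "mmw": [0, 0, 1]
Patterns do not match
Same pattern = No


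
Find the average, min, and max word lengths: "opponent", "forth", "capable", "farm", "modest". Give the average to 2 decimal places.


Lengths: "opponent"=8, "forth"=5, "capable"=7, "farm"=4, "modest"=6
Sum = 30, Count = 5
Average = 30/5 = 6.00
= avg=6.00, min=4, max=8


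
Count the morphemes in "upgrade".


Word: "upgrade"
Morphemes: up- + grade
Each morpheme carries meaning
= 2 morphemes


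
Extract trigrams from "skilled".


Word: "skilled" (length 7)
Number of trigrams = 7 - 3 + 1 = 5
  Position 0: "ski"
  Position 1: "kil"
  Position 2: "ill"
  Position 3: "lle"
  Position 4: "led"
Trigrams = "ski", "kil", "ill", "lle", "led"


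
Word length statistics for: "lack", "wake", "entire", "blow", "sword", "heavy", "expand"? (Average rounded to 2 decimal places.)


Lengths: "lack"=4, "wake"=4, "entire"=6, "blow"=4, "sword"=5, "heavy"=5, "expand"=6
Sum = 34, Count = 7
Average = 34/7 = 4.86
= avg=4.86, min=4, max=6


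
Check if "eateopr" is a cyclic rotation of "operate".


Word: "operate", Candidate: "eateopr"
Method: check if candidate is substring of word+word
"operateoperate" contains "eateopr"? No
Is rotation = No


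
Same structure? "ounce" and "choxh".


Pattern of "ounce": [0, 1, 2, 3, 4]
Pattern of "choxh": [0, 1, 2, 3, 1]
Patterns do not match
Same pattern = No


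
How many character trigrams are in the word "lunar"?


Word: "lunar" (length 5)
Number of 3-grams = length - 3 + 1 = 5 - 3 + 1
= 3


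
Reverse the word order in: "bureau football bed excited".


Original: "bureau football bed excited"
Words (1..n): bureau | football | bed | excited
Reversed (n..1): excited | bed | football | bureau
Result = "excited bed football bureau"


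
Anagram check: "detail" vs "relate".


Word 1: "detail" → sorted: adeilt
Word 2: "relate" → sorted: aeelrt
Same letters? adeilt != aeelrt
Anagram = No


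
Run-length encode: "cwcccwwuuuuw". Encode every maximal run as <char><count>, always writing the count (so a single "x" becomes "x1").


String: "cwcccwwuuuuw"
Scanning for consecutive runs:
  'c' x 1
  'w' x 1
  'c' x 3
  'w' x 2
  'u' x 4
  'w' x 1
RLE = "c1w1c3w2u4w1"


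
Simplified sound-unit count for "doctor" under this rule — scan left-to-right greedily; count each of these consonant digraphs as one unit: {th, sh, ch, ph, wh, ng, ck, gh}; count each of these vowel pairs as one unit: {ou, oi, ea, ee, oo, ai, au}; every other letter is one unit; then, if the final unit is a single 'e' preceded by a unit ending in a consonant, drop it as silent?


Word: "doctor" (6 letters)
Left-to-right scan:
  (1) 'd' (letter)
  (2) 'o' (letter)
  (3) 'c' (letter)
  (4) 't' (letter)
  (5) 'o' (letter)
  (6) 'r' (letter)
Units from scan: 6
Sound units = 6 units


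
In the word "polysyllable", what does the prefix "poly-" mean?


Prefix: poly-
Example: polysyllable (poly- + syllable)
Meaning = many


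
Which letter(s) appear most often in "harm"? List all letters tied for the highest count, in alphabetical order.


Word: "harm"
Letter counts:
  'a': 1
  'h': 1
  'm': 1
  'r': 1
Maximum count = 1
Most frequent = 'a', 'h', 'm', 'r' (1 time each)


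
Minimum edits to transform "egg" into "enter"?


Word 1: "egg" (length 3)
Word 2: "enter" (length 5)
One optimal edit sequence (insert/delete/substitute each cost 1):
  1. keep 'e'
  2. insert 'n'  (+1)
  3. insert 't'  (+1)
  4. substitute 'g' -> 'e'  (+1)
  5. substitute 'g' -> 'r'  (+1)
Total edit operations: 4
Edit distance = 4


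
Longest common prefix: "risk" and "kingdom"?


Word 1: "risk"
Word 2: "kingdom"
Comparing from start:
  Pos 0: 'r' != 'k' (stop)
LCP = "" (length 0)


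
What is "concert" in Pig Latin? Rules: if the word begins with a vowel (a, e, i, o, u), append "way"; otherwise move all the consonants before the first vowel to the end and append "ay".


Word: "concert"
Starts with consonant(s) → move to end, add 'ay'
Consonant cluster: "c"
Pig Latin = "oncertcay"


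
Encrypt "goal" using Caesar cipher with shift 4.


Word: "goal"
Shift: 4
Each letter → (letter + shift) mod 26:
  'g' (6) + 4 = 10 → 'k'
  'o' (14) + 4 = 18 → 's'
  'a' (0) + 4 = 4 → 'e'
  'l' (11) + 4 = 15 → 'p'
Result = "ksep"


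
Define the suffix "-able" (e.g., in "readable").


Suffix: -able
As in: readable -> read + -able
Meaning = capable of


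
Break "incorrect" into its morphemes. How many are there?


Word: "incorrect"
Morphemes: in- + correct
Each morpheme carries meaning
= 2 morphemes


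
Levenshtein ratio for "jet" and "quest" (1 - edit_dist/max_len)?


Word 1: "jet" (length 3)
Word 2: "quest" (length 5)
One optimal edit sequence:
  1. insert 'q'  (+1)
  2. substitute 'j' -> 'u'  (+1)
  3. keep 'e'
  4. insert 's'  (+1)
  5. keep 't'
Edit distance = 3
Max length = max(3, 5) = 5
Similarity = 1 - 3/5
= 0.4000


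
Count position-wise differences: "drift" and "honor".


Comparing character by character (same length = 5):
  Pos 0: 'd' vs 'h' !=
  Pos 1: 'r' vs 'o' !=
  Pos 2: 'i' vs 'n' !=
  Pos 3: 'f' vs 'o' !=
  Pos 4: 't' vs 'r' !=
Hamming distance = 5


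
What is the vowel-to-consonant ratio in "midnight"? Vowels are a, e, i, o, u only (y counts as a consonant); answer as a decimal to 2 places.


Word: "midnight"
Vowels (a,e,i,o,u): 2
Consonants: 6
Ratio = 2/6
= 0.33


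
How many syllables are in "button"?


Word: "button"
Syllable breakdown: but / ton
Counting: 2 parts
= 2 syllables


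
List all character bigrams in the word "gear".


Word: "gear" (length 4)
Number of bigrams = 4 - 2 + 1 = 3
  Position 0: "ge"
  Position 1: "ea"
  Position 2: "ar"
Bigrams = "ge", "ea", "ar"


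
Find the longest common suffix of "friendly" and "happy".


Word 1: "friendly"
Word 2: "happy"
Comparing from end:
  Pos -1: 'y' == 'y'
  Pos -2: 'l' != 'p' (stop)
LCS = "y" (length 1)


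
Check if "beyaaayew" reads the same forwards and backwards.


Word: "beyaaayew"
Reversed: "weyaaayeb"
Forward == Backward? beyaaayew != weyaaayeb
Palindrome = No


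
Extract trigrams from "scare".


Word: "scare" (length 5)
Number of trigrams = 5 - 3 + 1 = 3
  Position 0: "sca"
  Position 1: "car"
  Position 2: "are"
Trigrams = "sca", "car", "are"


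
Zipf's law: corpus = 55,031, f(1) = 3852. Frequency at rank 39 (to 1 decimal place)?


Zipf's law: f(r) = f(1) / r
f(1) = 3852
f(39) = 3852 / 39
= 98.8 occurrences


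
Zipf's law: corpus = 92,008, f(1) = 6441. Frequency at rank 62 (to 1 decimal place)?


Zipf's law: f(r) = f(1) / r
f(1) = 6441
f(62) = 6441 / 62
= 103.9 occurrences


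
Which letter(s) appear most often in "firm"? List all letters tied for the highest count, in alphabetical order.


Word: "firm"
Letter counts:
  'f': 1
  'i': 1
  'm': 1
  'r': 1
Maximum count = 1
Most frequent = 'f', 'i', 'm', 'r' (1 time each)


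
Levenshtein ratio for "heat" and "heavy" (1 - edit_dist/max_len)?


Word 1: "heat" (length 4)
Word 2: "heavy" (length 5)
One optimal edit sequence:
  1. keep 'h'
  2. keep 'e'
  3. keep 'a'
  4. insert 'v'  (+1)
  5. substitute 't' -> 'y'  (+1)
Edit distance = 2
Max length = max(4, 5) = 5
Similarity = 1 - 2/5
= 0.6000


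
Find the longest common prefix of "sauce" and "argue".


Word 1: "sauce"
Word 2: "argue"
Comparing from start:
  Pos 0: 's' != 'a' (stop)
LCP = "" (length 0)


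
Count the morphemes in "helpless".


Word: "helpless"
Morphemes: help / -less
Each morpheme carries meaning
= 2 morphemes


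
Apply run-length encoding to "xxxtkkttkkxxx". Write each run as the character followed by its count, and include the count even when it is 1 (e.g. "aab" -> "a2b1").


String: "xxxtkkttkkxxx"
Scanning for consecutive runs:
  'x' x 3
  't' x 1
  'k' x 2
  't' x 2
  'k' x 2
  'x' x 3
RLE = "x3t1k2t2k2x3"


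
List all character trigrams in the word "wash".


Word: "wash" (length 4)
Number of trigrams = 4 - 3 + 1 = 2
  Position 0: "was"
  Position 1: "ash"
Trigrams = "was", "ash"


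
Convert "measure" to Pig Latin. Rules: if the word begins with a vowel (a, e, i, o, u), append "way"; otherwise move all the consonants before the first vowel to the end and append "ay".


Word: "measure"
Starts with consonant(s) → move to end, add 'ay'
Consonant cluster: "m"
Pig Latin = "easuremay"
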